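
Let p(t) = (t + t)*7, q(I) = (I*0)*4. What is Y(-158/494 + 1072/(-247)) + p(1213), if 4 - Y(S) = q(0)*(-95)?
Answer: 16986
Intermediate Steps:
q(I) = 0 (q(I) = 0*4 = 0)
Y(S) = 4 (Y(S) = 4 - 0*(-95) = 4 - 1*0 = 4 + 0 = 4)
p(t) = 14*t (p(t) = (2*t)*7 = 14*t)
Y(-158/494 + 1072/(-247)) + p(1213) = 4 + 14*1213 = 4 + 16982 = 16986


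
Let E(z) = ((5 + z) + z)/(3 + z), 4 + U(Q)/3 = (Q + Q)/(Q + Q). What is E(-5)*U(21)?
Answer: -45/2 ≈ -22.500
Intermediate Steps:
U(Q) = -9 (U(Q) = -12 + 3*((Q + Q)/(Q + Q)) = -12 + 3*((2*Q)/((2*Q))) = -12 + 3*((2*Q)*(1/(2*Q))) = -12 + 3*1 = -12 + 3 = -9)
E(z) = (5 + 2*z)/(3 + z)
E(-5)*U(21) = ((5 + 2*(-5))/(3 - 5))*(-9) = ((5 - 10)/(-2))*(-9) = -½*(-5)*(-9) = (5/2)*(-9) = -45/2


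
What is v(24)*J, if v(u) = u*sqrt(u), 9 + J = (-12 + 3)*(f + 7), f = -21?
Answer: 5616*sqrt(6) ≈ 13756.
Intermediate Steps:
J = 117 (J = -9 + (-12 + 3)*(-21 + 7) = -9 - 9*(-14) = -9 + 126 = 117)
v(u) = u**(3/2)
v(24)*J = 24**(3/2)*117 = (48*sqrt(6))*117 = 5616*sqrt(6)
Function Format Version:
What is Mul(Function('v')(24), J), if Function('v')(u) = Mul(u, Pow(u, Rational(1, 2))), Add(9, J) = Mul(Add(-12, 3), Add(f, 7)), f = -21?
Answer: Mul(5616, Pow(6, Rational(1, 2))) ≈ 13756.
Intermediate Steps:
J = 117 (J = Add(-9, Mul(Add(-12, 3), Add(-21, 7))) = Add(-9, Mul(-9, -14)) = Add(-9, 126) = 117)
Function('v')(u) = Pow(u, Rational(3, 2))
Mul(Function('v')(24), J) = Mul(Pow(24, Rational(3, 2)), 117) = Mul(Mul(48, Pow(6, Rational(1, 2))), 117) = Mul(5616, Pow(6, Rational(1, 2)))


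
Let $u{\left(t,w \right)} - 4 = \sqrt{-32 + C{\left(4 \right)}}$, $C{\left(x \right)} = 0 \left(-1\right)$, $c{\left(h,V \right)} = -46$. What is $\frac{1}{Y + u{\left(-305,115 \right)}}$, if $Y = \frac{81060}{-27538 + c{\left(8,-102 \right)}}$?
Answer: $\frac{50471824}{1575321873} - \frac{190219264 i \sqrt{2}}{1575321873} \approx 0.032039 - 0.17077 i$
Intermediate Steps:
$C{\left(x \right)} = 0$
$u{\left(t,w \right)} = 4 + 4 i \sqrt{2}$ ($u{\left(t,w \right)} = 4 + \sqrt{-32 + 0} = 4 + \sqrt{-32} = 4 + 4 i \sqrt{2}$)
$Y = - \frac{20265}{6896}$ ($Y = \frac{81060}{-27538 - 46} = \frac{81060}{-27584} = 81060 \left(- \frac{1}{27584}\right) = - \frac{20265}{6896} \approx -2.9387$)
$\frac{1}{Y + u{\left(-305,115 \right)}} = \frac{1}{- \frac{20265}{6896} + \left(4 + 4 i \sqrt{2}\right)} = \frac{1}{\frac{7319}{6896} + 4 i \sqrt{2}}$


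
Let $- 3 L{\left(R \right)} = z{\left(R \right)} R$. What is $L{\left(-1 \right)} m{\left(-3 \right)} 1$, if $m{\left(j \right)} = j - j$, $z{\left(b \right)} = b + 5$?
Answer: $0$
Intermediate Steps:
$z{\left(b \right)} = 5 + b$
$m{\left(j \right)} = 0$
$L{\left(R \right)} = - \frac{R \left(5 + R\right)}{3}$ ($L{\left(R \right)} = - \frac{\left(5 + R\right) R}{3} = - \frac{R \left(5 + R\right)}{3}$)
$L{\left(-1 \right)} m{\left(-3 \right)} 1 = \left(- \frac{1}{3}\right) \left(-1\right) \left(5 - 1\right) 0 \cdot 1 = \left(- \frac{1}{3}\right) \left(-1\right) 4 \cdot 0 \cdot 1 = \frac{4}{3} \cdot 0 \cdot 1 = 0 \cdot 1 = 0$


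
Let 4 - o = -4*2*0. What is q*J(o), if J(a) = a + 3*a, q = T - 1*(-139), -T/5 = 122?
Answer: -7536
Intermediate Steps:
T = -610 (T = -5*122 = -610)
q = -471 (q = -610 - 1*(-139) = -610 + 139 = -471)
o = 4 (o = 4 - (-4*2)*0 = 4 - (-8)*0 = 4 - 1*0 = 4 + 0 = 4)
J(a) = 4*a
q*J(o) = -1884*4 = -471*16 = -7536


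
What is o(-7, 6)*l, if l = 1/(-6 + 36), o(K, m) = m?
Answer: ⅕ ≈ 0.20000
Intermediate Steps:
l = 1/30 ≈ 0.033333
o(-7, 6)*l = 6*(1/30) = ⅕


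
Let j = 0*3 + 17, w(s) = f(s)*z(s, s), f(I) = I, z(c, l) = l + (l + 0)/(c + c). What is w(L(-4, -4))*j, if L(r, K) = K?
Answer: 238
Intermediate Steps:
z(c, l) = l + l/(2*c) (z(c, l) = l + l/((2*c)) = l + l*(1/(2*c)) = l + l/(2*c))
w(s) = s*(1/2 + s) (w(s) = s*(s + s/(2*s)) = s*(s + 1/2) = s*(1/2 + s))
j = 17 (j = 0 + 17 = 17)
w(L(-4, -4))*j = -4*(1/2 - 4)*17 = -4*(-7/2)*17 = 14*17 = 238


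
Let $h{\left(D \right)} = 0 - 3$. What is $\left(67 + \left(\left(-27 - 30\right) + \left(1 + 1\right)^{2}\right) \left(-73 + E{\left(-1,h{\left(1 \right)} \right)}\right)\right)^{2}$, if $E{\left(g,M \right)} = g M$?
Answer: $14265729$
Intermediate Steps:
$h{\left(D \right)} = -3$ ($h{\left(D \right)} = 0 - 3 = -3$)
$E{\left(g,M \right)} = M g$
$\left(67 + \left(\left(-27 - 30\right) + \left(1 + 1\right)^{2}\right) \left(-73 + E{\left(-1,h{\left(1 \right)} \right)}\right)\right)^{2} = \left(67 + \left(\left(-27 - 30\right) + \left(1 + 1\right)^{2}\right) \left(-73 - -3\right)\right)^{2} = \left(67 + \left(\left(-27 - 30\right) + 2^{2}\right) \left(-73 + 3\right)\right)^{2} = \left(67 + \left(-57 + 4\right) \left(-70\right)\right)^{2} = \left(67 - -3710\right)^{2} = \left(67 + 3710\right)^{2} = 3777^{2} = 14265729$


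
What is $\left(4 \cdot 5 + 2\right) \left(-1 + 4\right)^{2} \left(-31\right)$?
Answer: $-6138$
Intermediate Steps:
$\left(4 \cdot 5 + 2\right) \left(-1 + 4\right)^{2} \left(-31\right) = \left(20 + 2\right) 3^{2} \left(-31\right) = 22 \cdot 9 \left(-31\right) = 198 \left(-31\right) = -6138$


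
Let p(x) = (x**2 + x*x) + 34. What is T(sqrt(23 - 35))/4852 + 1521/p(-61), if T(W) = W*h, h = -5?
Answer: 507/2492 - 5*I*sqrt(3)/2426 ≈ 0.20345 - 0.0035698*I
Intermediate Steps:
T(W) = -5*W (T(W) = W*(-5) = -5*W)
p(x) = 34 + 2*x**2 (p(x) = (x**2 + x**2) + 34 = 2*x**2 + 34 = 34 + 2*x**2)
T(sqrt(23 - 35))/4852 + 1521/p(-61) = -5*sqrt(23 - 35)/4852 + 1521/(34 + 2*(-61)**2) = -10*I*sqrt(3)*(1/4852) + 1521/(34 + 2*3721) = -10*I*sqrt(3)*(1/4852) + 1521/(34 + 7442) = -10*I*sqrt(3)*(1/4852) + 1521/7476 = -5*I*sqrt(3)/2426 + 1521*(1/7476) = -5*I*sqrt(3)/2426 + 507/2492 = 507/2492 - 5*I*sqrt(3)/2426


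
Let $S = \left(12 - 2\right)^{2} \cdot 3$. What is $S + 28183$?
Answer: $28483$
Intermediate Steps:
$S = 300$ ($S = 10^{2} \cdot 3 = 100 \cdot 3 = 300$)
$S + 28183 = 300 + 28183 = 28483$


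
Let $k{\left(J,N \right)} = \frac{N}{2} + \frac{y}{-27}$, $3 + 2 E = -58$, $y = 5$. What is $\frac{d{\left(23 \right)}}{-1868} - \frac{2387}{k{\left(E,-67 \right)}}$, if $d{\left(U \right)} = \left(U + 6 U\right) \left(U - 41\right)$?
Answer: $\frac{123026463}{1698946} \approx 72.413$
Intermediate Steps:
$E = - \frac{61}{2}$ ($E = - \frac{3}{2} + \frac{1}{2} \left(-58\right) = - \frac{3}{2} - 29 = - \frac{61}{2} \approx -30.5$)
$k{\left(J,N \right)} = - \frac{5}{27} + \frac{N}{2}$ ($k{\left(J,N \right)} = \frac{N}{2} + \frac{5}{-27} = N \frac{1}{2} + 5 \left(- \frac{1}{27}\right) = \frac{N}{2} - \frac{5}{27} = - \frac{5}{27} + \frac{N}{2}$)
$d{\left(U \right)} = 7 U \left(-41 + U\right)$
$\frac{d{\left(23 \right)}}{-1868} - \frac{2387}{k{\left(E,-67 \right)}} = \frac{7 \cdot 23 \left(-41 + 23\right)}{-1868} - \frac{2387}{- \frac{5}{27} + \frac{1}{2} \left(-67\right)} = 7 \cdot 23 \left(-18\right) \left(- \frac{1}{1868}\right) - \frac{2387}{- \frac{5}{27} - \frac{67}{2}} = \left(-2898\right) \left(- \frac{1}{1868}\right) - \frac{2387}{- \frac{1819}{54}} = \frac{1449}{934} - - \frac{128898}{1819} = \frac{1449}{934} + \frac{128898}{1819} = \frac{123026463}{1698946}$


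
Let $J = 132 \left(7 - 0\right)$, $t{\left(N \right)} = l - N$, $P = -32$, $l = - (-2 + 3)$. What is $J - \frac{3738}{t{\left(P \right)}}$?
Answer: $\frac{24906}{31} \approx 803.42$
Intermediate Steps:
$l = -1$ ($l = \left(-1\right) 1 = -1$)
$t{\left(N \right)} = -1 - N$
$J = 924$ ($J = 132 \left(7 + 0\right) = 132 \cdot 7 = 924$)
$J - \frac{3738}{t{\left(P \right)}} = 924 - \frac{3738}{-1 - -32} = 924 - \frac{3738}{-1 + 32} = 924 - \frac{3738}{31} = \frac{24906}{31}$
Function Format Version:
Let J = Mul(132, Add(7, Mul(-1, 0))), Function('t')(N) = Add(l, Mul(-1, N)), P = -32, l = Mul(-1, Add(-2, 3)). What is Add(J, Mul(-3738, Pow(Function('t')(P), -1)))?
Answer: Rational(24906, 31) ≈ 803.42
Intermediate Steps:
l = -1 (l = Mul(-1, 1) = -1)
Function('t')(N) = Add(-1, Mul(-1, N))
J = 924 (J = Mul(132, Add(7, 0)) = Mul(132, 7) = 924)
Add(J, Mul(-3738, Pow(Function('t')(P), -1))) = Add(924, Mul(-3738, Pow(Add(-1, Mul(-1, -32)), -1))) = Add(924, Mul(-3738, Pow(Add(-1, 32), -1))) = Add(924, Mul(-3738, Pow(31, -1))) = Add(924, Mul(-3738, Rational(1, 31))) = Add(924, Rational(-3738, 31)) = Rational(24906, 31)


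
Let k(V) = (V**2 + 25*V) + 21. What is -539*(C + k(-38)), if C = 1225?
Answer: -937860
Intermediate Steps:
k(V) = 21 + V**2 + 25*V
-539*(C + k(-38)) = -539*(1225 + (21 + (-38)**2 + 25*(-38))) = -539*(1225 + (21 + 1444 - 950)) = -539*(1225 + 515) = -539*1740 = -937860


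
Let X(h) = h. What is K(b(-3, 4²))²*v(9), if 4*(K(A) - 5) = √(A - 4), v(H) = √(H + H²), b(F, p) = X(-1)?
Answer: 1185*√10/16 + 75*I*√2/2 ≈ 234.21 + 53.033*I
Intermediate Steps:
b(F, p) = -1
K(A) = 5 + √(-4 + A)/4 (K(A) = 5 + √(A - 4)/4 = 5 + √(-4 + A)/4)
K(b(-3, 4²))²*v(9) = (5 + √(-4 - 1)/4)²*√(9*(1 + 9)) = (5 + √(-5)/4)²*√(9*10) = (5 + (I*√5)/4)²*√90 = (5 + I*√5/4)²*(3*√10) = 3*√10*(5 + I*√5/4)²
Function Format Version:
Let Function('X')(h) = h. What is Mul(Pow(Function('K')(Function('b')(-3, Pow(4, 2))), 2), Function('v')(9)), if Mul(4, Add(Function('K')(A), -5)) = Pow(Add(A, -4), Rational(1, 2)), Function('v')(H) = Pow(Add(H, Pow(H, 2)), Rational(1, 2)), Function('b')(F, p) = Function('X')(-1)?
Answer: Add(Mul(Rational(1185, 16), Pow(10, Rational(1, 2))), Mul(Rational(75, 2), I, Pow(2, Rational(1, 2)))) ≈ Add(234.21, Mul(53.033, I))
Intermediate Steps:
Function('b')(F, p) = -1
Function('K')(A) = Add(5, Mul(Rational(1, 4), Pow(Add(-4, A), Rational(1, 2)))) (Function('K')(A) = Add(5, Mul(Rational(1, 4), Pow(Add(A, -4), Rational(1, 2)))) = Add(5, Mul(Rational(1, 4), Pow(Add(-4, A), Rational(1, 2)))))
Mul(Pow(Function('K')(Function('b')(-3, Pow(4, 2))), 2), Function('v')(9)) = Mul(Pow(Add(5, Mul(Rational(1, 4), Pow(Add(-4, -1), Rational(1, 2)))), 2), Pow(Mul(9, Add(1, 9)), Rational(1, 2))) = Mul(Pow(Add(5, Mul(Rational(1, 4), Pow(-5, Rational(1, 2)))), 2), Pow(Mul(9, 10), Rational(1, 2))) = Mul(Pow(Add(5, Mul(Rational(1, 4), Mul(I, Pow(5, Rational(1, 2))))), 2), Pow(90, Rational(1, 2))) = Mul(Pow(Add(5, Mul(Rational(1, 4), I, Pow(5, Rational(1, 2)))), 2), Mul(3, Pow(10, Rational(1, 2)))) = Mul(3, Pow(10, Rational(1, 2)), Pow(Add(5, Mul(Rational(1, 4), I, Pow(5, Rational(1, 2)))), 2))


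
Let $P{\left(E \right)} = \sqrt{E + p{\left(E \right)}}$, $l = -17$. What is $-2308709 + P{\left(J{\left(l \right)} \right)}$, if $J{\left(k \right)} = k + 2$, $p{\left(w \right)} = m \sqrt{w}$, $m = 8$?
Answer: $-2308709 + \sqrt{-15 + 8 i \sqrt{15}} \approx -2.3087 \cdot 10^{6} + 4.9711 i$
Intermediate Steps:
$p{\left(w \right)} = 8 \sqrt{w}$
$J{\left(k \right)} = 2 + k$
$P{\left(E \right)} = \sqrt{E + 8 \sqrt{E}}$
$-2308709 + P{\left(J{\left(l \right)} \right)} = -2308709 + \sqrt{\left(2 - 17\right) + 8 \sqrt{2 - 17}} = -2308709 + \sqrt{-15 + 8 \sqrt{-15}} = -2308709 + \sqrt{-15 + 8 i \sqrt{15}}$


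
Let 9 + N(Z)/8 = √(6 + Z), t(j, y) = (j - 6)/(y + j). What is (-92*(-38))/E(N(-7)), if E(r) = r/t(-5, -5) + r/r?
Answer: -27265304/509081 - 3076480*I/509081 ≈ -53.558 - 6.0432*I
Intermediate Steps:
t(j, y) = (-6 + j)/(j + y)
N(Z) = -72 + 8*√(6 + Z)
E(r) = 1 + 10*r/11 (E(r) = r/(((-6 - 5)/(-5 - 5))) + r/r = r/((-11/(-10))) + 1 = r/((-⅒*(-11))) + 1 = r/(11/10) + 1 = r*(10/11) + 1 = 10*r/11 + 1 = 1 + 10*r/11)
(-92*(-38))/E(N(-7)) = (-92*(-38))/(1 + 10*(-72 + 8*√(6 - 7))/11) = (-1*(-3496))/(1 + 10*(-72 + 8*√(-1))/11) = 3496/(1 + 10*(-72 + 8*I)/11) = 3496/(1 + (-720/11 + 80*I/11)) = 3496/(-709/11 + 80*I/11) = 3496*(121*(-709/11 - 80*I/11)/509081) = 423016*(-709/11 - 80*I/11)/509081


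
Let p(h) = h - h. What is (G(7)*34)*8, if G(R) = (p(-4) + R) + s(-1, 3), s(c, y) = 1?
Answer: 2176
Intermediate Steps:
p(h) = 0
G(R) = 1 + R (G(R) = (0 + R) + 1 = R + 1 = 1 + R)
(G(7)*34)*8 = ((1 + 7)*34)*8 = (8*34)*8 = 272*8 = 2176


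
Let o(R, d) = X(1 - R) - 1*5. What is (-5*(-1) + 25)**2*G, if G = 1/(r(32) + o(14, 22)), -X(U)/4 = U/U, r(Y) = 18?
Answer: 100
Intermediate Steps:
X(U) = -4 (X(U) = -4*U/U = -4*1 = -4)
o(R, d) = -9 (o(R, d) = -4 - 1*5 = -4 - 5 = -9)
G = 1/9 (G = 1/(18 - 9) = 1/9 ≈ 0.11111)
(-5*(-1) + 25)**2*G = (-5*(-1) + 25)**2*(1/9) = (5 + 25)**2*(1/9) = 30**2*(1/9) = 900*(1/9) = 100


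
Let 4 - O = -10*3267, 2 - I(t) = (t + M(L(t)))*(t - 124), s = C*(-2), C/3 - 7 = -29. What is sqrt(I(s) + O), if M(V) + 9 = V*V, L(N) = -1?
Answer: 178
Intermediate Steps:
C = -66 (C = 21 + 3*(-29) = 21 - 87 = -66)
s = 132 (s = -66*(-2) = 132)
M(V) = -9 + V**2 (M(V) = -9 + V*V = -9 + V**2)
I(t) = 2 - (-124 + t)*(-8 + t) (I(t) = 2 - (t + (-9 + (-1)**2))*(t - 124) = 2 - (t + (-9 + 1))*(-124 + t) = 2 - (t - 8)*(-124 + t) = 2 - (-8 + t)*(-124 + t) = 2 - (-124 + t)*(-8 + t))
O = 32674 (O = 4 - (-10)*3267 = 4 - 1*(-32670) = 4 + 32670 = 32674)
sqrt(I(s) + O) = sqrt((-990 - 1*132**2 + 132*132) + 32674) = sqrt((-990 - 1*17424 + 17424) + 32674) = sqrt((-990 - 17424 + 17424) + 32674) = sqrt(-990 + 32674) = sqrt(31684) = 178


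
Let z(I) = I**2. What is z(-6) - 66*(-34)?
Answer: 2280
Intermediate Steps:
z(-6) - 66*(-34) = (-6)**2 - 66*(-34) = 36 + 2244 = 2280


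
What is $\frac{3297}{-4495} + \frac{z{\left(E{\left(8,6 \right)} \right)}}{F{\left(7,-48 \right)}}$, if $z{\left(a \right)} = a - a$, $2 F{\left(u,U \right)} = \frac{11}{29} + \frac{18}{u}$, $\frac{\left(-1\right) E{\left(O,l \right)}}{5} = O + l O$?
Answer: $- \frac{3297}{4495} \approx -0.73348$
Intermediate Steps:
$E{\left(O,l \right)} = - 5 O - 5 O l$ ($E{\left(O,l \right)} = - 5 \left(O + l O\right) = - 5 \left(O + O l\right) = - 5 O - 5 O l$)
$F{\left(u,U \right)} = \frac{11}{58} + \frac{9}{u}$ ($F{\left(u,U \right)} = \frac{\frac{11}{29} + \frac{18}{u}}{2} = \frac{11}{58} + \frac{9}{u}$)
$z{\left(a \right)} = 0$
$\frac{3297}{-4495} + \frac{z{\left(E{\left(8,6 \right)} \right)}}{F{\left(7,-48 \right)}} = \frac{3297}{-4495} + \frac{0}{\frac{11}{58} + \frac{9}{7}} = 3297 \left(- \frac{1}{4495}\right) + \frac{0}{\frac{11}{58} + 9 \cdot \frac{1}{7}} = - \frac{3297}{4495} + \frac{0}{\frac{11}{58} + \frac{9}{7}} = - \frac{3297}{4495} + \frac{0}{\frac{599}{406}} = - \frac{3297}{4495} + 0 \cdot \frac{406}{599} = - \frac{3297}{4495} + 0 = - \frac{3297}{4495}$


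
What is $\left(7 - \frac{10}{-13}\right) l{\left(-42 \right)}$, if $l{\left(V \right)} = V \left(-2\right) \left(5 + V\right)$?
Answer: $- \frac{313908}{13} \approx -24147.0$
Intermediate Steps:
$l{\left(V \right)} = - 2 V \left(5 + V\right)$
$\left(7 - \frac{10}{-13}\right) l{\left(-42 \right)} = \left(7 - \frac{10}{-13}\right) \left(\left(-2\right) \left(-42\right) \left(5 - 42\right)\right) = \left(7 - 10 \left(- \frac{1}{13}\right)\right) \left(\left(-2\right) \left(-42\right) \left(-37\right)\right) = \left(7 - - \frac{10}{13}\right) \left(-3108\right) = \left(7 + \frac{10}{13}\right) \left(-3108\right) = \frac{101}{13} \left(-3108\right) = - \frac{313908}{13}$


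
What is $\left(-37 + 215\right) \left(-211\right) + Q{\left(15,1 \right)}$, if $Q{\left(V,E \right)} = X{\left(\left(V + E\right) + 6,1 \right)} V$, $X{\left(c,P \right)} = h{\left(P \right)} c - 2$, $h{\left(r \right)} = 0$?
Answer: $-37588$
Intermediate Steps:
$X{\left(c,P \right)} = -2$ ($X{\left(c,P \right)} = 0 c - 2 = 0 - 2 = -2$)
$Q{\left(V,E \right)} = - 2 V$
$\left(-37 + 215\right) \left(-211\right) + Q{\left(15,1 \right)} = \left(-37 + 215\right) \left(-211\right) - 30 = 178 \left(-211\right) - 30 = -37558 - 30 = -37588$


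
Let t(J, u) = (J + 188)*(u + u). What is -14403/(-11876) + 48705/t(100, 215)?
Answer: 39368135/24512064 ≈ 1.6061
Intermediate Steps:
t(J, u) = 2*u*(188 + J) (t(J, u) = (188 + J)*(2*u) = 2*u*(188 + J))
-14403/(-11876) + 48705/t(100, 215) = -14403/(-11876) + 48705/((2*215*(188 + 100))) = -14403*(-1/11876) + 48705/((2*215*288)) = 14403/11876 + 48705/123840 = 14403/11876 + 48705*(1/123840) = 14403/11876 + 3247/8256 = 39368135/24512064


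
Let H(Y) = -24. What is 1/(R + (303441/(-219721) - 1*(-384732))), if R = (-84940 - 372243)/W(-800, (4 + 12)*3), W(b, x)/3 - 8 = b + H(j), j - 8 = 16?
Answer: 537877008/207038206924231 ≈ 2.5980e-6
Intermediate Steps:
j = 24 (j = 8 + 16 = 24)
W(b, x) = -48 + 3*b (W(b, x) = 24 + 3*(b - 24) = 24 + 3*(-24 + b) = 24 + (-72 + 3*b) = -48 + 3*b)
R = 457183/2448 (R = (-84940 - 372243)/(-48 + 3*(-800)) = -457183/(-48 - 2400) = -457183/(-2448) = -457183*(-1/2448) = 457183/2448 ≈ 186.76)
1/(R + (303441/(-219721) - 1*(-384732))) = 1/(457183/2448 + (303441/(-219721) - 1*(-384732))) = 1/(457183/2448 + (303441*(-1/219721) + 384732)) = 1/(457183/2448 + (-303441/219721 + 384732)) = 1/(457183/2448 + 84533396331/219721) = 1/(207038206924231/537877008) = 537877008/207038206924231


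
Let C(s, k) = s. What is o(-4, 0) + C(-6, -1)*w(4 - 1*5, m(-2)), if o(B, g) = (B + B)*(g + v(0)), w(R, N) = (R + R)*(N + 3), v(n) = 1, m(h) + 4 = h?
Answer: -44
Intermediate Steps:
m(h) = -4 + h
w(R, N) = 2*R*(3 + N) (w(R, N) = (2*R)*(3 + N) = 2*R*(3 + N))
o(B, g) = 2*B*(1 + g) (o(B, g) = (B + B)*(g + 1) = (2*B)*(1 + g) = 2*B*(1 + g))
o(-4, 0) + C(-6, -1)*w(4 - 1*5, m(-2)) = 2*(-4)*(1 + 0) - 12*(4 - 1*5)*(3 + (-4 - 2)) = 2*(-4)*1 - 12*(4 - 5)*(3 - 6) = -8 - 12*(-1)*(-3) = -8 - 6*6 = -8 - 36 = -44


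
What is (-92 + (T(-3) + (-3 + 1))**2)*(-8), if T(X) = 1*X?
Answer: 536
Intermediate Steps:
T(X) = X
(-92 + (T(-3) + (-3 + 1))**2)*(-8) = (-92 + (-3 + (-3 + 1))**2)*(-8) = (-92 + (-3 - 2)**2)*(-8) = (-92 + (-5)**2)*(-8) = (-92 + 25)*(-8) = -67*(-8) = 536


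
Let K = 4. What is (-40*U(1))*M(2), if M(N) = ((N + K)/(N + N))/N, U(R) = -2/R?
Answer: 60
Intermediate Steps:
M(N) = (4 + N)/(2*N**2) (M(N) = ((N + 4)/(N + N))/N = ((4 + N)/((2*N)))/N = ((4 + N)*(1/(2*N)))/N = ((4 + N)/(2*N))/N = (4 + N)/(2*N**2))
(-40*U(1))*M(2) = (-(-80)/1)*((1/2)*(4 + 2)/2**2) = (-(-80))*((1/2)*(1/4)*6) = -40*(-2)*(3/4) = 80*(3/4) = 60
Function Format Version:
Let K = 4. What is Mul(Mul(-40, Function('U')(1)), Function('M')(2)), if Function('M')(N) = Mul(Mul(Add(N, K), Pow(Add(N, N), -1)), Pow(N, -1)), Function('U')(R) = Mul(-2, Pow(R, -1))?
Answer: 60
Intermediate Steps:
Function('M')(N) = Mul(Rational(1, 2), Pow(N, -2), Add(4, N)) (Function('M')(N) = Mul(Mul(Add(N, 4), Pow(Add(N, N), -1)), Pow(N, -1)) = Mul(Mul(Add(4, N), Pow(Mul(2, N), -1)), Pow(N, -1)) = Mul(Mul(Add(4, N), Mul(Rational(1, 2), Pow(N, -1))), Pow(N, -1)) = Mul(Mul(Rational(1, 2), Pow(N, -1), Add(4, N)), Pow(N, -1)) = Mul(Rational(1, 2), Pow(N, -2), Add(4, N)))
Mul(Mul(-40, Function('U')(1)), Function('M')(2)) = Mul(Mul(-40, Mul(-2, Pow(1, -1))), Mul(Rational(1, 2), Pow(2, -2), Add(4, 2))) = Mul(Mul(-40, Mul(-2, 1)), Mul(Rational(1, 2), Rational(1, 4), 6)) = Mul(Mul(-40, -2), Rational(3, 4)) = Mul(80, Rational(3, 4)) = 60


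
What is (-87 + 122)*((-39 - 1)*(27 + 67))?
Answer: -131600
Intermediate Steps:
(-87 + 122)*((-39 - 1)*(27 + 67)) = 35*(-40*94) = 35*(-3760) = -131600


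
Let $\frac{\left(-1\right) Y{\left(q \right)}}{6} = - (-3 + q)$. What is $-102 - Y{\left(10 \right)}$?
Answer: $-144$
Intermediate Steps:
$Y{\left(q \right)} = -18 + 6 q$ ($Y{\left(q \right)} = - 6 \left(- (-3 + q)\right) = - 6 \left(3 - q\right) = -18 + 6 q$)
$-102 - Y{\left(10 \right)} = -102 - \left(-18 + 6 \cdot 10\right) = -102 - \left(-18 + 60\right) = -102 - 42 = -144$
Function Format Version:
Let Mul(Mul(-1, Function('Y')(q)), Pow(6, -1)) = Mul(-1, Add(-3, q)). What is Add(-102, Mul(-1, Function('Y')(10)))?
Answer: -144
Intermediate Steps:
Function('Y')(q) = Add(-18, Mul(6, q)) (Function('Y')(q) = Mul(-6, Mul(-1, Add(-3, q))) = Mul(-6, Add(3, Mul(-1, q))) = Add(-18, Mul(6, q)))
Add(-102, Mul(-1, Function('Y')(10))) = Add(-102, Mul(-1, Add(-18, Mul(6, 10)))) = Add(-102, Mul(-1, Add(-18, 60))) = Add(-102, Mul(-1, 42)) = Add(-102, -42) = -144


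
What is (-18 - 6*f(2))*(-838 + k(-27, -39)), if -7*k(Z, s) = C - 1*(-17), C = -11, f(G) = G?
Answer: 176160/7 ≈ 25166.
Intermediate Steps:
k(Z, s) = -6/7 (k(Z, s) = -(-11 - 1*(-17))/7 = -(-11 + 17)/7 = -⅐*6 = -6/7)
(-18 - 6*f(2))*(-838 + k(-27, -39)) = (-18 - 6*2)*(-838 - 6/7) = (-18 - 12)*(-5872/7) = -30*(-5872/7) = 176160/7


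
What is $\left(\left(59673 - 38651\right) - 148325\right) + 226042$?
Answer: $98739$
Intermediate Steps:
$\left(\left(59673 - 38651\right) - 148325\right) + 226042 = \left(21022 - 148325\right) + 226042 = -127303 + 226042 = 98739$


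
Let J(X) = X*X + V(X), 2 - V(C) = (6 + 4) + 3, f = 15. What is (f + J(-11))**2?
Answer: 15625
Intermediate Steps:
V(C) = -11 (V(C) = 2 - ((6 + 4) + 3) = 2 - (10 + 3) = 2 - 1*13 = 2 - 13 = -11)
J(X) = -11 + X**2 (J(X) = X*X - 11 = X**2 - 11 = -11 + X**2)
(f + J(-11))**2 = (15 + (-11 + (-11)**2))**2 = (15 + (-11 + 121))**2 = (15 + 110)**2 = 125**2 = 15625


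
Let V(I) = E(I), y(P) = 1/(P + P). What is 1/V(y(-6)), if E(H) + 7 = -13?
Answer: -1/20 ≈ -0.050000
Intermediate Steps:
E(H) = -20 (E(H) = -7 - 13 = -20)
y(P) = 1/(2*P)
V(I) = -20
1/V(y(-6)) = 1/(-20) = -1/20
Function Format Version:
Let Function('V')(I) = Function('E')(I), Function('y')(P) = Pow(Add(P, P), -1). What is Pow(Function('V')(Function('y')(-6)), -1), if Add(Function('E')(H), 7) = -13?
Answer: Rational(-1, 20) ≈ -0.050000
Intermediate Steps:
Function('E')(H) = -20 (Function('E')(H) = Add(-7, -13) = -20)
Function('y')(P) = Mul(Rational(1, 2), Pow(P, -1)) (Function('y')(P) = Pow(Mul(2, P), -1) = Mul(Rational(1, 2), Pow(P, -1)))
Function('V')(I) = -20
Pow(Function('V')(Function('y')(-6)), -1) = Pow(-20, -1) = Rational(-1, 20)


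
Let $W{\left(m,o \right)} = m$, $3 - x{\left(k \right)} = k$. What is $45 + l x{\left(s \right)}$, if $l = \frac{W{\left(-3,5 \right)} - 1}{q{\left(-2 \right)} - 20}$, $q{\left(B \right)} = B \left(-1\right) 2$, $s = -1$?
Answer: $46$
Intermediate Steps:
$x{\left(k \right)} = 3 - k$
$q{\left(B \right)} = - 2 B$ ($q{\left(B \right)} = - B 2 = - 2 B$)
$l = \frac{1}{4}$ ($l = \frac{-3 - 1}{\left(-2\right) \left(-2\right) - 20} = - \frac{4}{4 - 20} = - \frac{4}{-16} = \left(-4\right) \left(- \frac{1}{16}\right) = \frac{1}{4} \approx 0.25$)
$45 + l x{\left(s \right)} = 45 + \frac{3 - -1}{4} = 45 + \frac{3 + 1}{4} = 45 + \frac{1}{4} \cdot 4 = 45 + 1 = 46$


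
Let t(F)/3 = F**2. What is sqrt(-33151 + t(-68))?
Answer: I*sqrt(19279) ≈ 138.85*I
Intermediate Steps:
t(F) = 3*F**2
sqrt(-33151 + t(-68)) = sqrt(-33151 + 3*(-68)**2) = sqrt(-33151 + 3*4624) = sqrt(-33151 + 13872) = sqrt(-19279) = I*sqrt(19279)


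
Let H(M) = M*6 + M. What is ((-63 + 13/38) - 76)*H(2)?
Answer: -36883/19 ≈ -1941.2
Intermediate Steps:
H(M) = 7*M (H(M) = 6*M + M = 7*M)
((-63 + 13/38) - 76)*H(2) = ((-63 + 13/38) - 76)*(7*2) = ((-63 + 13*(1/38)) - 76)*14 = ((-63 + 13/38) - 76)*14 = (-2381/38 - 76)*14 = -5269/38*14 = -36883/19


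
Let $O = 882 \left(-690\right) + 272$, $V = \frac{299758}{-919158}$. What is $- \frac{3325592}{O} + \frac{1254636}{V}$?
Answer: $- \frac{87688136379571946}{22793148683} \approx -3.8471 \cdot 10^{6}$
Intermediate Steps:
$V = - \frac{149879}{459579}$ ($V = 299758 \left(- \frac{1}{919158}\right) = - \frac{149879}{459579} \approx -0.32612$)
$O = -608308$ ($O = -608580 + 272 = -608308$)
$- \frac{3325592}{O} + \frac{1254636}{V} = - \frac{3325592}{-608308} + \frac{1254636}{- \frac{149879}{459579}} = \left(-3325592\right) \left(- \frac{1}{608308}\right) + 1254636 \left(- \frac{459579}{149879}\right) = \frac{831398}{152077} - \frac{576604358244}{149879} = - \frac{87688136379571946}{22793148683}$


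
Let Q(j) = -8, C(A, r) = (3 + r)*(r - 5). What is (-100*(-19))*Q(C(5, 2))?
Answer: -15200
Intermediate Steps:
C(A, r) = (-5 + r)*(3 + r) (C(A, r) = (3 + r)*(-5 + r) = (-5 + r)*(3 + r))
(-100*(-19))*Q(C(5, 2)) = -100*(-19)*(-8) = 1900*(-8) = -15200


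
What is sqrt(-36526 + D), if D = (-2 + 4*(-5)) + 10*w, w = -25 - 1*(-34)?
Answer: I*sqrt(36458) ≈ 190.94*I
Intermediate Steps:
w = 9 (w = -25 + 34 = 9)
D = 68 (D = (-2 + 4*(-5)) + 10*9 = (-2 - 20) + 90 = -22 + 90 = 68)
sqrt(-36526 + D) = sqrt(-36526 + 68) = sqrt(-36458) = I*sqrt(36458)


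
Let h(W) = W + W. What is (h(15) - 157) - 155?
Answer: -282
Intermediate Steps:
h(W) = 2*W
(h(15) - 157) - 155 = (2*15 - 157) - 155 = (30 - 157) - 155 = -127 - 155 = -282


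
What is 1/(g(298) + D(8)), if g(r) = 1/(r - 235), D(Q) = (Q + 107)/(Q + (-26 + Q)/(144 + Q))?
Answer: 37737/551219 ≈ 0.068461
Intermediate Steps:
D(Q) = (107 + Q)/(Q + (-26 + Q)/(144 + Q))
g(r) = 1/(-235 + r)
1/(g(298) + D(8)) = 1/(1/(-235 + 298) + (15408 + 8**2 + 251*8)/(-26 + 8**2 + 145*8)) = 1/(1/63 + (15408 + 64 + 2008)/(-26 + 64 + 1160)) = 1/(1/63 + 17480/1198) = 1/(1/63 + (1/1198)*17480) = 1/(1/63 + 8740/599) = 1/(551219/37737) = 37737/551219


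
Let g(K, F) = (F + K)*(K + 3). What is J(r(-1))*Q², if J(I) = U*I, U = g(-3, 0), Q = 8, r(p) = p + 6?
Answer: 0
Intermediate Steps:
r(p) = 6 + p
g(K, F) = (3 + K)*(F + K) (g(K, F) = (F + K)*(3 + K) = (3 + K)*(F + K))
U = 0 (U = (-3)² + 3*0 + 3*(-3) + 0*(-3) = 9 + 0 - 9 + 0 = 0)
J(I) = 0 (J(I) = 0*I = 0)
J(r(-1))*Q² = 0*8² = 0*64 = 0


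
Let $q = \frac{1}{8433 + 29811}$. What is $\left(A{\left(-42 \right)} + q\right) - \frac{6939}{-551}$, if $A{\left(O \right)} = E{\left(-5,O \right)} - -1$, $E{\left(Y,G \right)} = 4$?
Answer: $\frac{370737887}{21072444} \approx 17.594$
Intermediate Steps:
$A{\left(O \right)} = 5$ ($A{\left(O \right)} = 4 - -1 = 4 + 1 = 5$)
$q = \frac{1}{38244} \approx 2.6148 \cdot 10^{-5}$
$\left(A{\left(-42 \right)} + q\right) - \frac{6939}{-551} = \left(5 + \frac{1}{38244}\right) - \frac{6939}{-551} = \frac{191221}{38244} - - \frac{6939}{551} = \frac{191221}{38244} + \frac{6939}{551} = \frac{370737887}{21072444}$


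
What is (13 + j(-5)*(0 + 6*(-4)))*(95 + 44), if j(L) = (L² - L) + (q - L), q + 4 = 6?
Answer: -121625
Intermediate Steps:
q = 2 (q = -4 + 6 = 2)
j(L) = 2 + L² - 2*L (j(L) = (L² - L) + (2 - L) = 2 + L² - 2*L)
(13 + j(-5)*(0 + 6*(-4)))*(95 + 44) = (13 + (2 + (-5)² - 2*(-5))*(0 + 6*(-4)))*(95 + 44) = (13 + (2 + 25 + 10)*(0 - 24))*139 = (13 + 37*(-24))*139 = (13 - 888)*139 = -875*139 = -121625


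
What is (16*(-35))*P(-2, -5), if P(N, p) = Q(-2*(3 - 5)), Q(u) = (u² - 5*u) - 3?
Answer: 3920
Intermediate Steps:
Q(u) = -3 + u² - 5*u
P(N, p) = -7 (P(N, p) = -3 + (-2*(3 - 5))² - (-10)*(3 - 5) = -3 + (-2*(-2))² - (-10)*(-2) = -3 + 4² - 5*4 = -3 + 16 - 20 = -7)
(16*(-35))*P(-2, -5) = (16*(-35))*(-7) = -560*(-7) = 3920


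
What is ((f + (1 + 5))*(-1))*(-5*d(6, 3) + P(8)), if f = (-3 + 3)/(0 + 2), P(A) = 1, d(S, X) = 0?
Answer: -6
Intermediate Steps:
f = 0 (f = 0/2 = 0*(½) = 0)
((f + (1 + 5))*(-1))*(-5*d(6, 3) + P(8)) = ((0 + (1 + 5))*(-1))*(-5*0 + 1) = ((0 + 6)*(-1))*(0 + 1) = (6*(-1))*1 = -6*1 = -6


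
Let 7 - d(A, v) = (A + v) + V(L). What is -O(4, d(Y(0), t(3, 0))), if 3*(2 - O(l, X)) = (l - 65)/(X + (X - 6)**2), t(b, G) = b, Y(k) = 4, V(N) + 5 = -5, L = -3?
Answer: -217/78 ≈ -2.7821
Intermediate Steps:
V(N) = -10 (V(N) = -5 - 5 = -10)
d(A, v) = 17 - A - v (d(A, v) = 7 - ((A + v) - 10) = 7 - (-10 + A + v) = 7 + (10 - A - v) = 17 - A - v)
O(l, X) = 2 - (-65 + l)/(3*(X + (-6 + X)**2)) (O(l, X) = 2 - (l - 65)/(3*(X + (X - 6)**2)) = 2 - (-65 + l)/(3*(X + (-6 + X)**2)))
-O(4, d(Y(0), t(3, 0))) = -(281 - 1*4 - 66*(17 - 1*4 - 1*3) + 6*(17 - 1*4 - 1*3)**2)/(3*(36 + (17 - 1*4 - 1*3)**2 - 11*(17 - 1*4 - 1*3))) = -(281 - 4 - 66*(17 - 4 - 3) + 6*(17 - 4 - 3)**2)/(3*(36 + (17 - 4 - 3)**2 - 11*(17 - 4 - 3))) = -(281 - 4 - 66*10 + 6*10**2)/(3*(36 + 10**2 - 11*10)) = -(281 - 4 - 660 + 6*100)/(3*(36 + 100 - 110)) = -(281 - 4 - 660 + 600)/(3*26) = -217/(3*26) = -1*217/78 = -217/78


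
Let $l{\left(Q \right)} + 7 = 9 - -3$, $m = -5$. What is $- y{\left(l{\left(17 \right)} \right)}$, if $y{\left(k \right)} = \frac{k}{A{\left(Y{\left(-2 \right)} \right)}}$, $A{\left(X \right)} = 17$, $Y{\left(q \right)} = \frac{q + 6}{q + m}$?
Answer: $- \frac{5}{17} \approx -0.29412$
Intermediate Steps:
$Y{\left(q \right)} = \frac{6 + q}{-5 + q}$ ($Y{\left(q \right)} = \frac{q + 6}{q - 5} = \frac{6 + q}{-5 + q}$)
$l{\left(Q \right)} = 5$ ($l{\left(Q \right)} = -7 + \left(9 - -3\right) = -7 + \left(9 + 3\right) = -7 + 12 = 5$)
$y{\left(k \right)} = \frac{k}{17}$
$- y{\left(l{\left(17 \right)} \right)} = - \frac{5}{17}$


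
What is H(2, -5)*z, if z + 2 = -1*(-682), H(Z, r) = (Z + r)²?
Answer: 6120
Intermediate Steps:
z = 680 (z = -2 - 1*(-682) = -2 + 682 = 680)
H(2, -5)*z = (2 - 5)²*680 = (-3)²*680 = 9*680 = 6120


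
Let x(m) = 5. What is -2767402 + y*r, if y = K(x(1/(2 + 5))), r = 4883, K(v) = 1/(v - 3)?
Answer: -5529921/2 ≈ -2.7650e+6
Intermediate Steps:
K(v) = 1/(-3 + v)
y = ½ (y = 1/(-3 + 5) = 1/2 = ½ ≈ 0.50000)
-2767402 + y*r = -2767402 + (½)*4883 = -2767402 + 4883/2 = -5529921/2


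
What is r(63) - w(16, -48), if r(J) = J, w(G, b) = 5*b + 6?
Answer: 297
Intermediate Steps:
w(G, b) = 6 + 5*b
r(63) - w(16, -48) = 63 - (6 + 5*(-48)) = 63 - (6 - 240) = 63 - 1*(-234) = 63 + 234 = 297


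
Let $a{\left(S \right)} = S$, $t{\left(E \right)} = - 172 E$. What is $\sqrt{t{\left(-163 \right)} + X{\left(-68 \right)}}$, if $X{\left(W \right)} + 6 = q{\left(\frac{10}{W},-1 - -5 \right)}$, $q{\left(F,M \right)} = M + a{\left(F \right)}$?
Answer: $\frac{\sqrt{32407134}}{34} \approx 167.43$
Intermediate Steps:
$q{\left(F,M \right)} = F + M$ ($q{\left(F,M \right)} = M + F = F + M$)
$X{\left(W \right)} = -2 + \frac{10}{W}$ ($X{\left(W \right)} = -6 + \left(\frac{10}{W} - -4\right) = -6 + \left(\frac{10}{W} + \left(-1 + 5\right)\right) = -6 + \left(\frac{10}{W} + 4\right) = -6 + \left(4 + \frac{10}{W}\right) = -2 + \frac{10}{W}$)
$\sqrt{t{\left(-163 \right)} + X{\left(-68 \right)}} = \sqrt{\left(-172\right) \left(-163\right) - \left(2 - \frac{10}{-68}\right)} = \sqrt{28036 + \left(-2 + 10 \left(- \frac{1}{68}\right)\right)} = \sqrt{28036 - \frac{73}{34}} = \sqrt{\frac{953151}{34}} = \frac{\sqrt{32407134}}{34}$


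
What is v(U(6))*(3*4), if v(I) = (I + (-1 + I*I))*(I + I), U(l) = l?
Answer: 5904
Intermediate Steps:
v(I) = 2*I*(-1 + I + I**2) (v(I) = (I + (-1 + I**2))*(2*I) = (-1 + I + I**2)*(2*I) = 2*I*(-1 + I + I**2))
v(U(6))*(3*4) = (2*6*(-1 + 6 + 6**2))*(3*4) = (2*6*(-1 + 6 + 36))*12 = (2*6*41)*12 = 492*12 = 5904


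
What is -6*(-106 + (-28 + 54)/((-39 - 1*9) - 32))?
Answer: 12759/20 ≈ 637.95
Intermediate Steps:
-6*(-106 + (-28 + 54)/((-39 - 1*9) - 32)) = -6*(-106 + 26/((-39 - 9) - 32)) = -6*(-106 + 26/(-48 - 32)) = -6*(-106 + 26/(-80)) = -6*(-106 + 26*(-1/80)) = -6*(-106 - 13/40) = -6*(-4253/40) = 12759/20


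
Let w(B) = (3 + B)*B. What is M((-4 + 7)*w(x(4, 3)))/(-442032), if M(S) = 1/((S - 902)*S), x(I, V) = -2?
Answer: -1/2408190336 ≈ -4.1525e-10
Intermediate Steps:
w(B) = B*(3 + B)
M(S) = 1/(S*(-902 + S)) (M(S) = 1/((-902 + S)*S) = 1/(S*(-902 + S)))
M((-4 + 7)*w(x(4, 3)))/(-442032) = (1/((((-4 + 7)*(-2*(3 - 2))))*(-902 + (-4 + 7)*(-2*(3 - 2)))))/(-442032) = (1/(((3*(-2*1)))*(-902 + 3*(-2*1))))*(-1/442032) = (1/(((3*(-2)))*(-902 + 3*(-2))))*(-1/442032) = (1/((-6)*(-902 - 6)))*(-1/442032) = -⅙/(-908)*(-1/442032) = -⅙*(-1/908)*(-1/442032) = (1/5448)*(-1/442032) = -1/2408190336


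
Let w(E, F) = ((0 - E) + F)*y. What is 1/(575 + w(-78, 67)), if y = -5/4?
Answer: 4/1575 ≈ 0.0025397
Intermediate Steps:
y = -5/4 (y = -5*¼ = -5/4 ≈ -1.2500)
w(E, F) = -5*F/4 + 5*E/4 (w(E, F) = ((0 - E) + F)*(-5/4) = (-E + F)*(-5/4) = (F - E)*(-5/4) = -5*F/4 + 5*E/4)
1/(575 + w(-78, 67)) = 1/(575 + (-5/4*67 + (5/4)*(-78))) = 1/(575 + (-335/4 - 195/2)) = 1/(575 - 725/4) = 1/(1575/4) = 4/1575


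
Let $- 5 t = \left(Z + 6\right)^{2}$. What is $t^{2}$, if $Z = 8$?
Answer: $\frac{38416}{25} \approx 1536.6$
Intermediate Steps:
$t = - \frac{196}{5}$ ($t = - \frac{\left(8 + 6\right)^{2}}{5} = - \frac{14^{2}}{5} = \left(- \frac{1}{5}\right) 196 = - \frac{196}{5} \approx -39.2$)
$t^{2} = \left(- \frac{196}{5}\right)^{2} = \frac{38416}{25}$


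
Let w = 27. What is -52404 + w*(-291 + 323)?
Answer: -51540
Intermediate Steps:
-52404 + w*(-291 + 323) = -52404 + 27*(-291 + 323) = -52404 + 27*32 = -52404 + 864 = -51540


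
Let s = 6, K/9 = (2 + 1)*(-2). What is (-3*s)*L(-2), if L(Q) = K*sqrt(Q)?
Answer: 972*I*sqrt(2) ≈ 1374.6*I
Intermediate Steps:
K = -54 (K = 9*((2 + 1)*(-2)) = 9*(3*(-2)) = 9*(-6) = -54)
L(Q) = -54*sqrt(Q)
(-3*s)*L(-2) = (-3*6)*(-54*I*sqrt(2)) = -(-972)*I*sqrt(2) = 972*I*sqrt(2)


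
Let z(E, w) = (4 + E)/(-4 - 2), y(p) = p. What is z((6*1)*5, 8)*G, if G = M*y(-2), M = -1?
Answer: -34/3 ≈ -11.333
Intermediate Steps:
z(E, w) = -⅔ - E/6 (z(E, w) = (4 + E)/(-6) = (4 + E)*(-⅙) = -⅔ - E/6)
G = 2 (G = -1*(-2) = 2)
z((6*1)*5, 8)*G = (-⅔ - 6*1*5/6)*2 = (-⅔ - 5)*2 = -17/3*2 = -34/3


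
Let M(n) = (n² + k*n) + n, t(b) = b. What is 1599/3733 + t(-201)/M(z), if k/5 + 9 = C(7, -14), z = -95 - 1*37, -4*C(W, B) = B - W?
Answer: 10285700/24596737 ≈ 0.41817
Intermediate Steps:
C(W, B) = -B/4 + W/4 (C(W, B) = -(B - W)/4 = -B/4 + W/4)
z = -132 (z = -95 - 37 = -132)
k = -75/4 (k = -45 + 5*(-¼*(-14) + (¼)*7) = -45 + 5*(7/2 + 7/4) = -45 + 5*(21/4) = -45 + 105/4 = -75/4 ≈ -18.750)
M(n) = n² - 71*n/4 (M(n) = (n² - 75*n/4) + n = n² - 71*n/4)
1599/3733 + t(-201)/M(z) = 1599/3733 - 201*(-1/(33*(-71 + 4*(-132)))) = 1599*(1/3733) - 201*(-1/(33*(-71 - 528))) = 1599/3733 - 201/((¼)*(-132)*(-599)) = 1599/3733 - 201/19767 = 1599/3733 - 201*1/19767 = 1599/3733 - 67/6589 = 10285700/24596737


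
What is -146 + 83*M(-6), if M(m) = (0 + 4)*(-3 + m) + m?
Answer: -3632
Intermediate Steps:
M(m) = -12 + 5*m (M(m) = 4*(-3 + m) + m = (-12 + 4*m) + m = -12 + 5*m)
-146 + 83*M(-6) = -146 + 83*(-12 + 5*(-6)) = -146 + 83*(-12 - 30) = -146 + 83*(-42) = -146 - 3486 = -3632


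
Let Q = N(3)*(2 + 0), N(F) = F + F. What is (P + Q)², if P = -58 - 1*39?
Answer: 7225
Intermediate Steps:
N(F) = 2*F
Q = 12 (Q = (2*3)*(2 + 0) = 6*2 = 12)
P = -97 (P = -58 - 39 = -97)
(P + Q)² = (-97 + 12)² = (-85)² = 7225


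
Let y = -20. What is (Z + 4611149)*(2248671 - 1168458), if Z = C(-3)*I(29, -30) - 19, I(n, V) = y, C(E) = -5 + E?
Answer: 4981175404770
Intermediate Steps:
I(n, V) = -20
Z = 141 (Z = (-5 - 3)*(-20) - 19 = -8*(-20) - 19 = 160 - 19 = 141)
(Z + 4611149)*(2248671 - 1168458) = (141 + 4611149)*(2248671 - 1168458) = 4611290*1080213 = 4981175404770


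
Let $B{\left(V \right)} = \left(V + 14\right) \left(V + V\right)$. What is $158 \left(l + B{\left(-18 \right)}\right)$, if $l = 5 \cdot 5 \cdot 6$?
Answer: $46452$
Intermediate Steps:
$B{\left(V \right)} = 2 V \left(14 + V\right)$ ($B{\left(V \right)} = \left(14 + V\right) 2 V = 2 V \left(14 + V\right)$)
$l = 150$ ($l = 25 \cdot 6 = 150$)
$158 \left(l + B{\left(-18 \right)}\right) = 158 \left(150 + 2 \left(-18\right) \left(14 - 18\right)\right) = 158 \left(150 + 2 \left(-18\right) \left(-4\right)\right) = 158 \left(150 + 144\right) = 158 \cdot 294 = 46452$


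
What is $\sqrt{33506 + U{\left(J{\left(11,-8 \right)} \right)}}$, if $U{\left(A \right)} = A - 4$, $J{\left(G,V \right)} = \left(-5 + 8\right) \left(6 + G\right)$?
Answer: $\sqrt{33553} \approx 183.17$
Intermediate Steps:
$J{\left(G,V \right)} = 18 + 3 G$ ($J{\left(G,V \right)} = 3 \left(6 + G\right) = 18 + 3 G$)
$U{\left(A \right)} = -4 + A$
$\sqrt{33506 + U{\left(J{\left(11,-8 \right)} \right)}} = \sqrt{33506 + \left(-4 + \left(18 + 3 \cdot 11\right)\right)} = \sqrt{33506 + \left(-4 + \left(18 + 33\right)\right)} = \sqrt{33506 + \left(-4 + 51\right)} = \sqrt{33506 + 47} = \sqrt{33553}$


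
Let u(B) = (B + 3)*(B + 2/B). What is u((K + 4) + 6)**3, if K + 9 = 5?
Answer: 185193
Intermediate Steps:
K = -4 (K = -9 + 5 = -4)
u(B) = (3 + B)*(B + 2/B)
u((K + 4) + 6)**3 = (2 + ((-4 + 4) + 6)**2 + 3*((-4 + 4) + 6) + 6/((-4 + 4) + 6))**3 = (2 + (0 + 6)**2 + 3*(0 + 6) + 6/(0 + 6))**3 = (2 + 6**2 + 3*6 + 6/6)**3 = (2 + 36 + 18 + 6*(1/6))**3 = (2 + 36 + 18 + 1)**3 = 57**3 = 185193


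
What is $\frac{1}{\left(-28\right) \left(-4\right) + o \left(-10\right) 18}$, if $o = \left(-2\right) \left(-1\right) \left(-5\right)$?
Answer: $\frac{1}{1912} \approx 0.00052301$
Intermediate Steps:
$o = -10$ ($o = 2 \left(-5\right) = -10$)
$\frac{1}{\left(-28\right) \left(-4\right) + o \left(-10\right) 18} = \frac{1}{\left(-28\right) \left(-4\right) + \left(-10\right) \left(-10\right) 18} = \frac{1}{112 + 100 \cdot 18} = \frac{1}{112 + 1800} = \frac{1}{1912}$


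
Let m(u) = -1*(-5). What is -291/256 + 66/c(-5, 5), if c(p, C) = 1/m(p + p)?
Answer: 84189/256 ≈ 328.86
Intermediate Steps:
m(u) = 5
c(p, C) = 1/5
-291/256 + 66/c(-5, 5) = -291/256 + 66/(1/5) = -291*1/256 + 66*5 = -291/256 + 330 = 84189/256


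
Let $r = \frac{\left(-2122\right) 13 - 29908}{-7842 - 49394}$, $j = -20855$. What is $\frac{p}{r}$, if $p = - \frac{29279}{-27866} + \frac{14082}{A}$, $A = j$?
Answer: $\frac{3122288662697}{8353093838105} \approx 0.37379$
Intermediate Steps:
$A = -20855$
$p = \frac{218204533}{581145430}$ ($p = - \frac{29279}{-27866} + \frac{14082}{-20855} = \left(-29279\right) \left(- \frac{1}{27866}\right) + 14082 \left(- \frac{1}{20855}\right) = \frac{29279}{27866} - \frac{14082}{20855} = \frac{218204533}{581145430} \approx 0.37547$)
$r = \frac{28747}{28618}$ ($r = \frac{-27586 - 29908}{-57236} = \left(-57494\right) \left(- \frac{1}{57236}\right) = \frac{28747}{28618} \approx 1.0045$)
$\frac{p}{r} = \frac{218204533}{581145430 \cdot \frac{28747}{28618}} = \frac{218204533}{581145430} \cdot \frac{28618}{28747} = \frac{3122288662697}{8353093838105}$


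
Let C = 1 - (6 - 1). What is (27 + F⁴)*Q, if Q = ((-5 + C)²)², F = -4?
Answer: 1856763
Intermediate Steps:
C = -4 (C = 1 - 1*5 = 1 - 5 = -4)
Q = 6561 (Q = ((-5 - 4)²)² = ((-9)²)² = 81² = 6561)
(27 + F⁴)*Q = (27 + (-4)⁴)*6561 = (27 + 256)*6561 = 283*6561 = 1856763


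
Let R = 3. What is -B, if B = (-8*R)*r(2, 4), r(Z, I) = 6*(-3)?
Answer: -432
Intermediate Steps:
r(Z, I) = -18
B = 432 (B = -8*3*(-18) = -24*(-18) = 432)
-B = -1*432 = -432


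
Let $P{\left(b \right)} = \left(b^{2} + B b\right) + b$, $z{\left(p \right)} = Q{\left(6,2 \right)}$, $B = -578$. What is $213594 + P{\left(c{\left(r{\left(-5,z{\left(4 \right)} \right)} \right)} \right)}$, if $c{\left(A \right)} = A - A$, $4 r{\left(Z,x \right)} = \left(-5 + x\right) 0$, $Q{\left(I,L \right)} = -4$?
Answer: $213594$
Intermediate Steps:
$z{\left(p \right)} = -4$
$r{\left(Z,x \right)} = 0$ ($r{\left(Z,x \right)} = \frac{\left(-5 + x\right) 0}{4} = \frac{1}{4} \cdot 0 = 0$)
$c{\left(A \right)} = 0$
$P{\left(b \right)} = b^{2} - 577 b$ ($P{\left(b \right)} = \left(b^{2} - 578 b\right) + b = b^{2} - 577 b$)
$213594 + P{\left(c{\left(r{\left(-5,z{\left(4 \right)} \right)} \right)} \right)} = 213594 + 0 \left(-577 + 0\right) = 213594 + 0 \left(-577\right) = 213594 + 0 = 213594$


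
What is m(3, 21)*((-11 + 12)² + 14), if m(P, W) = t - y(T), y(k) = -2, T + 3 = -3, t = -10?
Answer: -120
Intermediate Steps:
T = -6 (T = -3 - 3 = -6)
m(P, W) = -8 (m(P, W) = -10 - 1*(-2) = -10 + 2 = -8)
m(3, 21)*((-11 + 12)² + 14) = -8*((-11 + 12)² + 14) = -8*(1² + 14) = -8*(1 + 14) = -8*15 = -120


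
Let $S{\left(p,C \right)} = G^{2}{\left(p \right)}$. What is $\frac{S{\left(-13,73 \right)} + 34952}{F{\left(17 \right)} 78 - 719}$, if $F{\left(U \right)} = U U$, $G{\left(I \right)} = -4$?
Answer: $\frac{34968}{21823} \approx 1.6023$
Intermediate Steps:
$F{\left(U \right)} = U^{2}$
$S{\left(p,C \right)} = 16$ ($S{\left(p,C \right)} = \left(-4\right)^{2} = 16$)
$\frac{S{\left(-13,73 \right)} + 34952}{F{\left(17 \right)} 78 - 719} = \frac{16 + 34952}{17^{2} \cdot 78 - 719} = \frac{34968}{289 \cdot 78 - 719} = \frac{34968}{22542 - 719} = \frac{34968}{21823}$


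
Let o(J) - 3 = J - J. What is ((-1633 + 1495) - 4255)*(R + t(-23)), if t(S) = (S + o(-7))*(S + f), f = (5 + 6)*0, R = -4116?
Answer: 16060808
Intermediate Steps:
o(J) = 3 (o(J) = 3 + (J - J) = 3 + 0 = 3)
f = 0 (f = 11*0 = 0)
t(S) = S*(3 + S) (t(S) = (S + 3)*(S + 0) = (3 + S)*S = S*(3 + S))
((-1633 + 1495) - 4255)*(R + t(-23)) = ((-1633 + 1495) - 4255)*(-4116 - 23*(3 - 23)) = (-138 - 4255)*(-4116 - 23*(-20)) = -4393*(-4116 + 460) = -4393*(-3656) = 16060808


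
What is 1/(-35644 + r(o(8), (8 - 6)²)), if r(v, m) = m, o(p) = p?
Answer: -1/35640 ≈ -2.8058e-5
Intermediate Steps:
1/(-35644 + r(o(8), (8 - 6)²)) = 1/(-35644 + (8 - 6)²) = 1/(-35644 + 2²) = 1/(-35644 + 4) = 1/(-35640) = -1/35640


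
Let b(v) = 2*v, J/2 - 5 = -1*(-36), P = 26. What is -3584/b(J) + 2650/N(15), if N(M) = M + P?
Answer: 1754/41 ≈ 42.781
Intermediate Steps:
J = 82 (J = 10 + 2*(-1*(-36)) = 10 + 2*36 = 10 + 72 = 82)
N(M) = 26 + M (N(M) = M + 26 = 26 + M)
-3584/b(J) + 2650/N(15) = -3584/(2*82) + 2650/(26 + 15) = -3584/164 + 2650/41 = -3584*1/164 + 2650*(1/41) = -896/41 + 2650/41 = 1754/41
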